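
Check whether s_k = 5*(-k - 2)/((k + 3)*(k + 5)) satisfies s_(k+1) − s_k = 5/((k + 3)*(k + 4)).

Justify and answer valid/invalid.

s_(k+1) = 5*(-k - 3)/((k + 4)*(k + 6))
s_(k+1) − s_k = 5*(k**2 + 5*k + 3)/(k**4 + 18*k**3 + 119*k**2 + 342*k + 360)
(s_(k+1) − s_k) − t_k = 15*(-2*k - 9)/(k**4 + 18*k**3 + 119*k**2 + 342*k + 360)

Invalid: residual 15*(-2*k - 9)/(k**4 + 18*k**3 + 119*k**2 + 342*k + 360) ≠ 0.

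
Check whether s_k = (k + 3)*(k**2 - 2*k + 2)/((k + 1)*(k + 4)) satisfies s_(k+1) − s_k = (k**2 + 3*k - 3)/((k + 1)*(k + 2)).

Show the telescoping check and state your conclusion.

Invalid: residual (-7*k**2 - 11*k + 16)/(k**4 + 12*k**3 + 49*k**2 + 78*k + 40) ≠ 0.

s_(k+1) = -(k + 4)*(2*k - (k + 1)**2)/((k + 2)*(k + 5))
s_(k+1) − s_k = (k**4 + 12*k**3 + 37*k**2 + 22*k - 44)/(k**4 + 12*k**3 + 49*k**2 + 78*k + 40)
(s_(k+1) − s_k) − t_k = (-7*k**2 - 11*k + 16)/(k**4 + 12*k**3 + 49*k**2 + 78*k + 40)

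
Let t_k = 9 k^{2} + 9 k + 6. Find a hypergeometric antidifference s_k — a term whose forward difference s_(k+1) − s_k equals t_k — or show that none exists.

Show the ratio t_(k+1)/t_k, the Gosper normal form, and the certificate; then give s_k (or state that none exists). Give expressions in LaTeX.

s_k = 3 k \left(k^{2} + 1\right)

Compute t_(k+1)/t_k: get (3*k**2 + 9*k + 8)/(3*k**2 + 3*k + 2).
So A=1 and B=1, with C=k**2 + k + 2/3.
f must satisfy (1)·f(k+1) − (1)·f(k) = k**2 + k + 2/3.
d = 3 from the (0,0,2) case.
Solve for f: f(k) = k*(k**2 + 1)/3 (degree 3 ≤ 3).
Get s_k = R·t_k = 3*k*(k**2 + 1) with R(k) = B(k−1)f(k)/C(k) = k*(k**2 + 1)/(3*k**2 + 3*k + 2).
s_(k+1) − s_k = 9*k**2 + 9*k + 6 = t_k.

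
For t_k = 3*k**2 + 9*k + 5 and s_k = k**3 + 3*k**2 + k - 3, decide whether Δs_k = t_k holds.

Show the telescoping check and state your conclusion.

valid; difference matches t_k

s_(k+1) = k**3 + 6*k**2 + 10*k + 2
s_(k+1) − s_k = 3*k**2 + 9*k + 5
(s_(k+1) − s_k) − t_k = 0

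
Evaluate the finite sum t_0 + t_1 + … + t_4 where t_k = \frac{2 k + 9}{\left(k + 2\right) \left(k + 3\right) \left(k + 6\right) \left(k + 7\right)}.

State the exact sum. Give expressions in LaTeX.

Σ = 65/924

t_(k+1)/t_k = (k + 2)*(k + 6)*(2*k + 11)/((k + 4)*(k + 8)*(2*k + 9)).
So A=k + 2 and B=k + 8, with C=k**3 + 27*k**2/2 + 121*k/2 + 90.
Need (k + 2)·f(k+1) − (k + 7)·f(k) = k**3 + 27*k**2/2 + 121*k/2 + 90.
Bound: deg f ≤ 5.
Solving with deg f ≤ 5: f(k) = k*(k + 3)*(k + 4)*(k + 5)*(k + 8)/24.
R(k) = B(k−1)·f(k)/C(k) = k*(k + 3)*(k + 7)*(k + 8)/(12*(2*k + 9)); s_k = R·t_k = k*(k + 8)/(12*(k**2 + 8*k + 12)).
s_(k+1) − s_k = (2*k + 9)/(k**4 + 18*k**3 + 113*k**2 + 288*k + 252) = t_k.
Sum = s_(5) − s_(0); s_(5) = 65/924, s_(0) = 0 ⇒ 65/924.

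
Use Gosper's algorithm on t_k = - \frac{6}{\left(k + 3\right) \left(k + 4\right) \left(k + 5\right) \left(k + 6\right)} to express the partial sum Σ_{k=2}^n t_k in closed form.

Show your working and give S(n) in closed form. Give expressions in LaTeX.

S(n) = \frac{- n^{3} - 15 n^{2} - 74 n + 90}{105 \left(n^{3} + 15 n^{2} + 74 n + 120\right)}

Compute t_(k+1)/t_k: get (k + 3)/(k + 7).
Take A(k)=k + 3, B(k)=k + 7, C(k)=1.
Need (k + 3)·f(k+1) − (k + 6)·f(k) = 1.
Degrees (1,1,0) ⇒ d ≤ 3.
Solve for f: f(k) = k*(k**2 + 12*k + 47)/180 (degree 3 ≤ 3).
Certificate R = B(k−1)f/C = k*(k + 6)*(k**2 + 12*k + 47)/180 gives s_k = k*(-k**2 - 12*k - 47)/(30*(k + 3)*(k + 4)*(k + 5)).
Verify: -6/(k**4 + 18*k**3 + 119*k**2 + 342*k + 360) matches t_k.
Evaluate: s_(n+1) = (-n**3 - 15*n**2 - 74*n - 60)/(30*(n**3 + 15*n**2 + 74*n + 120)); subtract s_(2) = -1/42 ⇒ S(n) = (-n**3 - 15*n**2 - 74*n + 90)/(105*(n**3 + 15*n**2 + 74*n + 120)).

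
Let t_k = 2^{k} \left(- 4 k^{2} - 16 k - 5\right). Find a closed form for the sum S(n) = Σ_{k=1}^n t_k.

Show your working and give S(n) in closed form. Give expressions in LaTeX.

S(n) = - 8 \cdot 2^{n} n^{2} - 16 \cdot 2^{n} n - 2 \cdot 2^{n} + 2

Ratio r(k) = 2*(4*k**2 + 24*k + 25)/(4*k**2 + 16*k + 5).
So A=2 and B=1, with C=k**2 + 4*k + 5/4.
f must satisfy (2)·f(k+1) − (1)·f(k) = k**2 + 4*k + 5/4.
Degrees (0,0,2) ⇒ d ≤ 2.
Solving with deg f ≤ 2: f(k) = (4*k**2 - 3)/4.
Then R = B(k−1)f/C = (4*k**2 - 3)/(4*k**2 + 16*k + 5), so s_k = R(k)·t_k = 2**k*(3 - 4*k**2).
Verify: 2**k*(-4*k**2 - 16*k - 5) matches t_k.
Telescope: S(n) = s_(n+1) − s_(1) = 2**(n + 1)*(-4*n**2 - 8*n - 1) − (-2) = -8*2**n*n**2 - 16*2**n*n - 2*2**n + 2.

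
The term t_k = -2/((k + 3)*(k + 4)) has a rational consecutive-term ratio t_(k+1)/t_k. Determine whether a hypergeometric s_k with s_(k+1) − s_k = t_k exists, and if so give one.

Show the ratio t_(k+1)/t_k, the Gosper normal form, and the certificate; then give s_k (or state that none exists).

s_k = -2*k/(3*k + 9)

Compute t_(k+1)/t_k: get (k + 3)/(k + 5).
Factor: A=k + 3; B=k + 5; C=1.
Set up (k + 3)·f(k+1) − (k + 4)·f(k) − (1) = 0.
deg f ≤ 1 (via 1,1,0).
A polynomial solution: f(k) = k/3.
Then R = B(k−1)f/C = k*(k + 4)/3, so s_k = R(k)·t_k = -2*k/(3*k + 9).
Δs = -2/(k**2 + 7*k + 12), as required.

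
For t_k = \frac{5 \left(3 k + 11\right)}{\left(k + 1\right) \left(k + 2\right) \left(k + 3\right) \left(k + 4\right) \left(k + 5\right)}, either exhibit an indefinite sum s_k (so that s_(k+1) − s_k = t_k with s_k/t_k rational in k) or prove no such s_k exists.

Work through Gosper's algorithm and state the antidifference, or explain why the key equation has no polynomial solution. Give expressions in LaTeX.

s_k = \frac{5 k \left(k^{2} + 7 k + 14\right)}{8 \left(k^{3} + 7 k^{2} + 14 k + 8\right)}

t_(k+1)/t_k = (k + 1)*(3*k + 14)/((k + 6)*(3*k + 11)).
Gosper form: A/B · C(k+1)/C(k) with A=k + 1, B=k + 6, C=k + 11/3.
f must satisfy (k + 1)·f(k+1) − (k + 5)·f(k) = k + 11/3.
Degrees (1,1,1) ⇒ d ≤ 4.
A polynomial solution: f(k) = k*(k + 3)*(k**2 + 7*k + 14)/24.
Then R = B(k−1)f/C = k*(k + 3)*(k + 5)*(k**2 + 7*k + 14)/(8*(3*k + 11)), so s_k = R(k)·t_k = 5*k*(k**2 + 7*k + 14)/(8*(k**3 + 7*k**2 + 14*k + 8)).
Verify: 5*(3*k + 11)/(k**5 + 15*k**4 + 85*k**3 + 225*k**2 + 274*k + 120) matches t_k.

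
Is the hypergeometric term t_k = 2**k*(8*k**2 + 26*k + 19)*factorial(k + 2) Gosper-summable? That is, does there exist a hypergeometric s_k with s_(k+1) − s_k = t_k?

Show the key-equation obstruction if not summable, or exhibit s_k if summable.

Yes. s_k = 2**k*(4*k - 1)*factorial(k + 2).

Step 1: r(k) = 2*(8*k**3 + 66*k**2 + 179*k + 159)/(8*k**2 + 26*k + 19).
A = 2*k + 6, B = 1, C = k**2 + 13*k/4 + 19/8.
Set up (2*k + 6)·f(k+1) − (1)·f(k) − (k**2 + 13*k/4 + 19/8) = 0.
d = 1 from the (1,0,2) case.
Solve for f: f(k) = (4*k - 1)/8 (degree 1 ≤ 1).
Certificate R = B(k−1)f/C = (4*k - 1)/(8*k**2 + 26*k + 19) gives s_k = 2**k*(4*k - 1)*factorial(k + 2).
Δs = 2**k*(8*k**2 + 26*k + 19)*factorial(k + 2), as required.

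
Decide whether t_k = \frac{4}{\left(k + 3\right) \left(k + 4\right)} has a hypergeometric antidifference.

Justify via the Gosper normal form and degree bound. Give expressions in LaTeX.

Yes. s_k = \frac{4 k}{3 \left(k + 3\right)}.

t_(k+1)/t_k = (k + 3)/(k + 5).
Take A(k)=k + 3, B(k)=k + 5, C(k)=1.
f must satisfy (k + 3)·f(k+1) − (k + 4)·f(k) = 1.
deg f ≤ 1 (via 1,1,0).
Coefficient equations give f(k) = k/3.
Get s_k = R·t_k = 4*k/(3*(k + 3)) with R(k) = B(k−1)f(k)/C(k) = k*(k + 4)/3.
Verify: 4/(k**2 + 7*k + 12) matches t_k.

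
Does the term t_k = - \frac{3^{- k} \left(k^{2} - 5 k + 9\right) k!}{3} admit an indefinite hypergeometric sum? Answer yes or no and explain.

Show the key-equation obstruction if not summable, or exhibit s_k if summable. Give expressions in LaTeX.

Yes. s_k = - 3^{- k} \left(k - 4\right) k!.

Ratio r(k) = (k + 1)*(-5*k + (k + 1)**2 + 4)/(3*(k**2 - 5*k + 9)).
A = k/3 + 1/3, B = 1, C = k**2 - 5*k + 9.
f must satisfy (k/3 + 1/3)·f(k+1) − (1)·f(k) = k**2 - 5*k + 9.
d = 1 from the (1,0,2) case.
Solving with deg f ≤ 1: f(k) = 3*(k - 4).
Then R = B(k−1)f/C = 3*(k - 4)/(k**2 - 5*k + 9), so s_k = R(k)·t_k = -(k - 4)*factorial(k)/3**k.
s_(k+1) − s_k = -(k**2 - 5*k + 9)*factorial(k)/(3*3**k) = t_k.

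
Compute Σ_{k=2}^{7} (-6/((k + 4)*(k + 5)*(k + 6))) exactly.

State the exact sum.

Σ = -19/364

The ratio is (k + 4)/(k + 7).
Normal form (A,B,C) = (k + 4, k + 7, 1).
Solve (k + 4)·f(k+1) − (k + 6)·f(k) = 1.
From deg A=1, deg B=1, deg C=0: d=2.
Solving with deg f ≤ 2: f(k) = k*(k + 9)/40.
Then R = B(k−1)f/C = k*(k + 6)*(k + 9)/40, so s_k = R(k)·t_k = 3*k*(-k - 9)/(20*(k + 4)*(k + 5)).
Δs = -6/(k**3 + 15*k**2 + 74*k + 120), as required.
Sum = s_(8) − s_(2); s_(8) = -17/130, s_(2) = -11/140 ⇒ -19/364.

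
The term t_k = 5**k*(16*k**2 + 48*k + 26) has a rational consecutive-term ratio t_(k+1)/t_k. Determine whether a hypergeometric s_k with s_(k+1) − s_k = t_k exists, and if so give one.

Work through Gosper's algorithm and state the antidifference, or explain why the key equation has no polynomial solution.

s_k = 5**k*(4*k**2 + 2*k - 1)

The ratio is 5*(8*k**2 + 40*k + 45)/(8*k**2 + 24*k + 13).
So A=5 and B=1, with C=k**2 + 3*k + 13/8.
f must satisfy (5)·f(k+1) − (1)·f(k) = k**2 + 3*k + 13/8.
d = 2 from the (0,0,2) case.
Match coefficients ⇒ f(k) = (4*k**2 + 2*k - 1)/16.
Certificate R = B(k−1)f/C = (4*k**2 + 2*k - 1)/(2*(8*k**2 + 24*k + 13)) gives s_k = 5**k*(4*k**2 + 2*k - 1).
Verify: 5**k*(16*k**2 + 48*k + 26) matches t_k.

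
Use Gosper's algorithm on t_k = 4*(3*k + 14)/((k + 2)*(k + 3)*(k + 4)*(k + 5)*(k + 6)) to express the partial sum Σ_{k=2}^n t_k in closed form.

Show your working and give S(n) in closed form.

S(n) = (n**3 + 13*n**2 + 54*n - 68)/(35*(n**3 + 13*n**2 + 54*n + 72))

The ratio is (k + 2)*(3*k + 17)/((k + 7)*(3*k + 14)).
Take A(k)=k + 2, B(k)=k + 7, C(k)=k + 14/3.
Solve (k + 2)·f(k+1) − (k + 6)·f(k) = k + 14/3.
Degrees (1,1,1) ⇒ d ≤ 4.
A polynomial solution: f(k) = k*(k + 4)*(k**2 + 10*k + 31)/90.
So s_k = (B(k−1)f/C)·t_k = (k*(k + 4)*(k + 6)*(k**2 + 10*k + 31)/(30*(3*k + 14)))·t_k = 2*k*(k**2 + 10*k + 31)/(15*(k**3 + 10*k**2 + 31*k + 30)).
Δs = 4*(3*k + 14)/(k**5 + 20*k**4 + 155*k**3 + 580*k**2 + 1044*k + 720), as required.
s_(n+1) = 2*(n**3 + 13*n**2 + 54*n + 42)/(15*(n**3 + 13*n**2 + 54*n + 72)) and s_(2) = 11/105, so S(n) = (n**3 + 13*n**2 + 54*n - 68)/(35*(n**3 + 13*n**2 + 54*n + 72)).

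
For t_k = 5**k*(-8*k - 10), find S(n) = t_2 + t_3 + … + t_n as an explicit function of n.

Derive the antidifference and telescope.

t_(k+1)/t_k = 5*(4*k + 9)/(4*k + 5).
Normal form (A,B,C) = (5, 1, k + 5/4).
Solve (5)·f(k+1) − (1)·f(k) = k + 5/4.
Bound: deg f ≤ 1.
Solve for f: f(k) = k/4 (degree 1 ≤ 1).
So s_k = (B(k−1)f/C)·t_k = (k/(4*k + 5))·t_k = -2*5**k*k.
Check: Δs_k = 5**k*(-8*k - 10). ✓
Telescope: S(n) = s_(n+1) − s_(2) = 10*5**n*(-n - 1) − (-100) = -10*5**n*n - 10*5**n + 100.

S(n) = -10*5**n*n - 10*5**n + 100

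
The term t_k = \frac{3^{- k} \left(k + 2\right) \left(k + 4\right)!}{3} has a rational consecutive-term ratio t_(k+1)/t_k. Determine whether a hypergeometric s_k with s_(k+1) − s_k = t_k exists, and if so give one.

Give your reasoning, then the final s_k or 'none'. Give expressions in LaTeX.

Ratio r(k) = (k + 3)*(k + 5)/(3*(k + 2)).
Factor: A=k/3 + 5/3; B=1; C=k + 2.
Need (k/3 + 5/3)·f(k+1) − (1)·f(k) = k + 2.
From deg A=1, deg B=0, deg C=1: d=0.
A polynomial solution: f(k) = 3.
Get s_k = R·t_k = factorial(k + 4)/3**k with R(k) = B(k−1)f(k)/C(k) = 3/(k + 2).
Δs = (k + 2)*factorial(k + 4)/(3*3**k), as required.

s_k = 3^{- k} \left(k + 4\right)!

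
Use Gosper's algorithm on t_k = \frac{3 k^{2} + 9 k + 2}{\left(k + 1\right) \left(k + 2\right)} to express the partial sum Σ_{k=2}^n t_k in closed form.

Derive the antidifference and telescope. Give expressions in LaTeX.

t_(k+1)/t_k = (k + 1)*(9*k + 3*(k + 1)**2 + 11)/((k + 3)*(3*k**2 + 9*k + 2)).
Normal form (A,B,C) = (k + 1, k + 3, k**2 + 3*k + 2/3).
Solve (k + 1)·f(k+1) − (k + 2)·f(k) = k**2 + 3*k + 2/3.
From deg A=1, deg B=1, deg C=2: d=2.
Coefficient equations give f(k) = k*(3*k - 1)/3.
Then R = B(k−1)f/C = k*(k + 2)*(3*k - 1)/(3*k**2 + 9*k + 2), so s_k = R(k)·t_k = k*(3*k - 1)/(k + 1).
s_(k+1) − s_k = (3*k**2 + 9*k + 2)/(k**2 + 3*k + 2) = t_k.
Σ_(k=2)^n t_k = s_(n+1) − s_(2) = ((3*n**2 + 5*n + 2)/(n + 2)) − (10/3), i.e. (9*n**2 + 5*n - 14)/(3*(n + 2)).

S(n) = \frac{9 n^{2} + 5 n - 14}{3 \left(n + 2\right)}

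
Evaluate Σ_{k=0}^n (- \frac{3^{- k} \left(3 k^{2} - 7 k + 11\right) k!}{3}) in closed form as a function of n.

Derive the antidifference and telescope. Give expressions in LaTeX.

Ratio r(k) = (k + 1)*(-7*k + 3*(k + 1)**2 + 4)/(3*(3*k**2 - 7*k + 11)).
Factor: A=k/3 + 1/3; B=1; C=k**2 - 7*k/3 + 11/3.
f must satisfy (k/3 + 1/3)·f(k+1) − (1)·f(k) = k**2 - 7*k/3 + 11/3.
Bound: deg f ≤ 1.
Solving with deg f ≤ 1: f(k) = 3*k - 4.
Get s_k = R·t_k = -(3*k - 4)*factorial(k)/3**k with R(k) = B(k−1)f(k)/C(k) = 3*(3*k - 4)/(3*k**2 - 7*k + 11).
Check: Δs_k = -(3*k**2 - 7*k + 11)*factorial(k)/(3*3**k). ✓
s_(n+1) = -3**(-n - 1)*(3*n - 1)*factorial(n + 1) and s_(0) = 4, so S(n) = (-12*3**n - 3*n**2*factorial(n) - 2*n*factorial(n) + factorial(n))/(3*3**n).

S(n) = \frac{3^{- n} \left(- 12 \cdot 3^{n} - 3 n^{2} n! - 2 n n! + n!\right)}{3}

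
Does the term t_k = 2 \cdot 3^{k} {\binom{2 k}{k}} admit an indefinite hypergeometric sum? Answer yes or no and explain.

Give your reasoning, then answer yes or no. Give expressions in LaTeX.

No — key equation has no polynomial f.

Step 1: r(k) = 6*(2*k + 1)/(k + 1).
Take A(k)=12*k + 6, B(k)=k + 1, C(k)=1.
Set up (12*k + 6)·f(k+1) − (k)·f(k) − (1) = 0.
Degrees (1,1,0) ⇒ d ≤ -1.
Negative degree bound (-1): no f exists, t_k not Gosper-summable.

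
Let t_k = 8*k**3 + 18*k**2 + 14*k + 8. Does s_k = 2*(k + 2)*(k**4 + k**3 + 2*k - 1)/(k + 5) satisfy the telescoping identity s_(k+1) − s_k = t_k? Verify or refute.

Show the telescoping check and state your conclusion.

s_(k+1) = 2*(k + 3)*(2*k + (k + 1)**4 + (k + 1)**3 + 1)/(k + 6)
s_(k+1) − s_k = 2*(4*k**5 + 44*k**4 + 142*k**3 + 195*k**2 + 143*k + 57)/(k**2 + 11*k + 30)
(s_(k+1) − s_k) − t_k = 6*(-3*k**4 - 28*k**3 - 52*k**2 - 37*k - 21)/(k**2 + 11*k + 30)

Invalid: residual 6*(-3*k**4 - 28*k**3 - 52*k**2 - 37*k - 21)/(k**2 + 11*k + 30) ≠ 0.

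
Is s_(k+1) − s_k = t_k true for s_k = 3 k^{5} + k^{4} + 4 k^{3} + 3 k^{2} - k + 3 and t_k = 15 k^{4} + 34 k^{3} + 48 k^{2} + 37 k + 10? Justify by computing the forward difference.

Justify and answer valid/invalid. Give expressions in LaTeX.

s_(k+1) = 3*k**5 + 16*k**4 + 38*k**3 + 51*k**2 + 36*k + 13
s_(k+1) − s_k = 15*k**4 + 34*k**3 + 48*k**2 + 37*k + 10
(s_(k+1) − s_k) − t_k = 0

Valid: the claim telescopes to t_k.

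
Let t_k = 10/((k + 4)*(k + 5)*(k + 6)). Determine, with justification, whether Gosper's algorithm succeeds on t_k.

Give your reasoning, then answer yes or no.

Yes. s_k = k*(k + 9)/(4*(k + 4)*(k + 5)).

Step 1: r(k) = (k + 4)/(k + 7).
A = k + 4, B = k + 7, C = 1.
Need (k + 4)·f(k+1) − (k + 6)·f(k) = 1.
deg f ≤ 2 (via 1,1,0).
Coefficient equations give f(k) = k*(k + 9)/40.
Get s_k = R·t_k = k*(k + 9)/(4*(k + 4)*(k + 5)) with R(k) = B(k−1)f(k)/C(k) = k*(k + 6)*(k + 9)/40.
Verify: 10/(k**3 + 15*k**2 + 74*k + 120) matches t_k.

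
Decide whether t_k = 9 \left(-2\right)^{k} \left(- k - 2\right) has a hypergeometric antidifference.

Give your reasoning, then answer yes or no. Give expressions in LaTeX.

Yes. s_k = \left(-2\right)^{k} \left(3 k + 4\right).

The ratio is 2*(-k - 3)/(k + 2).
So A=-2 and B=1, with C=k + 2.
f must satisfy (-2)·f(k+1) − (1)·f(k) = k + 2.
d = 1 from the (0,0,1) case.
Solve for f: f(k) = -(3*k + 4)/9 (degree 1 ≤ 1).
Then R = B(k−1)f/C = -(3*k + 4)/(9*(k + 2)), so s_k = R(k)·t_k = (-2)**k*(3*k + 4).
Δs = 9*(-2)**k*(-k - 2), as required.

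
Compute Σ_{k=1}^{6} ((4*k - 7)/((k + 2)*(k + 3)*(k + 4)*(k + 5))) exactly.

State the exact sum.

t_(k+1)/t_k = (k + 2)*(4*k - 3)/((k + 6)*(4*k - 7)).
Gosper form: A/B · C(k+1)/C(k) with A=k + 2, B=k + 6, C=k - 7/4.
Set up (k + 2)·f(k+1) − (k + 5)·f(k) − (k - 7/4) = 0.
From deg A=1, deg B=1, deg C=1: d=3.
Solving with deg f ≤ 3: f(k) = -k*(k**2 + 9*k + 74)/96.
Then R = B(k−1)f/C = -k*(k + 5)*(k**2 + 9*k + 74)/(24*(4*k - 7)), so s_k = R(k)·t_k = k*(-k**2 - 9*k - 74)/(24*(k + 2)*(k + 3)*(k + 4)).
Verify: (4*k - 7)/(k**4 + 14*k**3 + 71*k**2 + 154*k + 120) matches t_k.
Σ_(k=1)^(6) t_k = s_(7) − s_(1) = -217/3960 − (-7/120) = 7/1980.

Σ = 7/1980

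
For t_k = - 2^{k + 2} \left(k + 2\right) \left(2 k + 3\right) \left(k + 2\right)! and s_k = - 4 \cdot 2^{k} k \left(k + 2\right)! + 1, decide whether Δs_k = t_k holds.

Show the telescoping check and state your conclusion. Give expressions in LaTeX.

valid (s_(k+1) − s_k reduces to t_k)

s_(k+1) = -4*2**(k + 1)*(k + 1)*factorial(k + 3) + 1
s_(k+1) − s_k = -2**(k + 2)*(k + 2)*(2*k + 3)*factorial(k + 2)
(s_(k+1) − s_k) − t_k = 0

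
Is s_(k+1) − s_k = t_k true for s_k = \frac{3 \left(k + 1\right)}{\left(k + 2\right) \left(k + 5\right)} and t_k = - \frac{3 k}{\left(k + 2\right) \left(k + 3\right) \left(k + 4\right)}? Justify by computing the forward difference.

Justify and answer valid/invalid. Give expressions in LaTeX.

Invalid: residual \frac{12 \left(k^{2} + 5 k + 2\right)}{k^{5} + 20 k^{4} + 155 k^{3} + 580 k^{2} + 1044 k + 720} ≠ 0.

s_(k+1) = 3*(k + 2)/((k + 3)*(k + 6))
s_(k+1) − s_k = 3*(-k**2 - 3*k + 2)/(k**4 + 16*k**3 + 91*k**2 + 216*k + 180)
(s_(k+1) − s_k) − t_k = 12*(k**2 + 5*k + 2)/(k**5 + 20*k**4 + 155*k**3 + 580*k**2 + 1044*k + 720)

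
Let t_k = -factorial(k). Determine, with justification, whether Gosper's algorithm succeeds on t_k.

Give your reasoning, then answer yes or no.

No; the degree bound rules out any f.

t_(k+1)/t_k = k + 1.
So A=k + 1 and B=1, with C=1.
Solve (k + 1)·f(k+1) − (1)·f(k) = 1.
Bound: deg f ≤ -1.
deg f ≤ -1 is impossible — no certificate.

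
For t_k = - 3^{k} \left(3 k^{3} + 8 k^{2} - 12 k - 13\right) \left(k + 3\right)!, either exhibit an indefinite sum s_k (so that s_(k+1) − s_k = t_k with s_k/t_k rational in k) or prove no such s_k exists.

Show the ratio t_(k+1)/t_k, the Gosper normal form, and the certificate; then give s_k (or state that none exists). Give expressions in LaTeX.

s_k = - 3^{k} \left(k^{2} - 3 k + 1\right) \left(k + 3\right)!

Ratio r(k) = 3*(3*k**4 + 29*k**3 + 81*k**2 + 38*k - 56)/(3*k**3 + 8*k**2 - 12*k - 13).
Normal form (A,B,C) = (3*k + 12, 1, k**3 + 8*k**2/3 - 4*k - 13/3).
Set up (3*k + 12)·f(k+1) − (1)·f(k) − (k**3 + 8*k**2/3 - 4*k - 13/3) = 0.
Bound: deg f ≤ 2.
Solving with deg f ≤ 2: f(k) = (k**2 - 3*k + 1)/3.
So s_k = (B(k−1)f/C)·t_k = ((k**2 - 3*k + 1)/(3*k**3 + 8*k**2 - 12*k - 13))·t_k = -3**k*(k**2 - 3*k + 1)*factorial(k + 3).
s_(k+1) − s_k = -3**k*(3*k**3 + 8*k**2 - 12*k - 13)*factorial(k + 3) = t_k.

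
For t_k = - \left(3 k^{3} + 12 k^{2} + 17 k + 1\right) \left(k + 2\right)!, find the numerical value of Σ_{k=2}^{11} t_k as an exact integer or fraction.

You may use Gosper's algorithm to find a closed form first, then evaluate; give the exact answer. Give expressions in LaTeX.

Σ = -37312308633408

Step 1: r(k) = (3*k**4 + 30*k**3 + 113*k**2 + 183*k + 99)/(3*k**3 + 12*k**2 + 17*k + 1).
Factor: A=k + 3; B=1; C=k**3 + 4*k**2 + 17*k/3 + 1/3.
Set up (k + 3)·f(k+1) − (1)·f(k) − (k**3 + 4*k**2 + 17*k/3 + 1/3) = 0.
d = 2 from the (1,0,3) case.
Match coefficients ⇒ f(k) = (3*k**2 - 4)/3.
Then R = B(k−1)f/C = (3*k**2 - 4)/(3*k**3 + 12*k**2 + 17*k + 1), so s_k = R(k)·t_k = -(3*k**2 - 4)*factorial(k + 2).
s_(k+1) − s_k = -(3*k**3 + 12*k**2 + 17*k + 1)*factorial(k + 2) = t_k.
Evaluate s at k=12 and k=2: -37312308633600 and -192; difference -37312308633408.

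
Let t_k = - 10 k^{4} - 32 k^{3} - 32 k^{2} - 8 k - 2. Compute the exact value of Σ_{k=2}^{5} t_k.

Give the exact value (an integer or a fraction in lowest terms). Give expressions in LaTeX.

Σ = -18796

Ratio r(k) = (5*k**4 + 36*k**3 + 94*k**2 + 104*k + 42)/(5*k**4 + 16*k**3 + 16*k**2 + 4*k + 1).
So A=1 and B=1, with C=k**4 + 16*k**3/5 + 16*k**2/5 + 4*k/5 + 1/5.
Set up (1)·f(k+1) − (1)·f(k) − (k**4 + 16*k**3/5 + 16*k**2/5 + 4*k/5 + 1/5) = 0.
Bound: deg f ≤ 5.
A polynomial solution: f(k) = k*(2*k**4 + 3*k**3 - 2*k**2 - 4*k + 3)/10.
Then R = B(k−1)f/C = k*(2*k**4 + 3*k**3 - 2*k**2 - 4*k + 3)/(2*(5*k**4 + 16*k**3 + 16*k**2 + 4*k + 1)), so s_k = R(k)·t_k = k*(-2*k**4 - 3*k**3 + 2*k**2 + 4*k - 3).
s_(k+1) − s_k = -10*k**4 - 32*k**3 - 32*k**2 - 8*k - 2 = t_k.
Evaluate s at k=6 and k=2: -18882 and -86; difference -18796.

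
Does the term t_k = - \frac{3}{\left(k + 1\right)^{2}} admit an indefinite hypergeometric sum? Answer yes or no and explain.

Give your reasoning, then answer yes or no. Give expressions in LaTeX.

Compute t_(k+1)/t_k: get (k + 1)**2/(k + 2)**2.
Take A(k)=k**2 + 2*k + 1, B(k)=k**2 + 4*k + 4, C(k)=1.
Need (k**2 + 2*k + 1)·f(k+1) − (k**2 + 2*k + 1)·f(k) = 1.
Bound: deg f ≤ 0.
f = c0 ⇒ A·f(k+1) − B(k−1)·f(k) − C = -1. The system {-1 = 0} is inconsistent; no antidifference.

No — t_k has no hypergeometric antidifference.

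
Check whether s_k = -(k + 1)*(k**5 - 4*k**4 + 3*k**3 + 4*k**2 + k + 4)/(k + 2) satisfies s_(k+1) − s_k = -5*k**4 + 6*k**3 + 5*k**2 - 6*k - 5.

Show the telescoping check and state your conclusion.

Invalid: residual 2*(2*k**5 + 4*k**4 - 10*k**3 - 4*k**2 + 8*k + 3)/(k**2 + 5*k + 6) ≠ 0.

s_(k+1) = (-k**6 - 3*k**5 + k**4 + 7*k**3 - 5*k**2 - 23*k - 18)/(k + 3)
s_(k+1) − s_k = (-5*k**6 - 15*k**5 + 13*k**4 + 35*k**3 - 13*k**2 - 45*k - 24)/(k**2 + 5*k + 6)
(s_(k+1) − s_k) − t_k = 2*(2*k**5 + 4*k**4 - 10*k**3 - 4*k**2 + 8*k + 3)/(k**2 + 5*k + 6)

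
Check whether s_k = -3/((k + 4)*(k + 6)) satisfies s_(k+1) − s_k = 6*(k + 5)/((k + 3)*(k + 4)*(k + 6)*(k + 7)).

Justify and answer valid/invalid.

Invalid: residual 3*(-3*k - 17)/(k**5 + 25*k**4 + 245*k**3 + 1175*k**2 + 2754*k + 2520) ≠ 0.

s_(k+1) = -3/((k + 5)*(k + 7))
s_(k+1) − s_k = 3*(2*k + 11)/(k**4 + 22*k**3 + 179*k**2 + 638*k + 840)
(s_(k+1) − s_k) − t_k = 3*(-3*k - 17)/(k**5 + 25*k**4 + 245*k**3 + 1175*k**2 + 2754*k + 2520)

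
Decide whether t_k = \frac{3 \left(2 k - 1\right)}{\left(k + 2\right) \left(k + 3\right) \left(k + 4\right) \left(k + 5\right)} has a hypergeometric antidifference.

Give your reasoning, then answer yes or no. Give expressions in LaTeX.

Yes. s_k = \frac{k \left(k^{2} + 9 k - 46\right)}{24 \left(k + 2\right) \left(k + 3\right) \left(k + 4\right)}.

t_(k+1)/t_k = (k + 2)*(2*k + 1)/((k + 6)*(2*k - 1)).
Take A(k)=k + 2, B(k)=k + 6, C(k)=k - 1/2.
Solve (k + 2)·f(k+1) − (k + 5)·f(k) = k - 1/2.
Bound: deg f ≤ 3.
Coefficient equations give f(k) = k*(k**2 + 9*k - 46)/144.
Certificate R = B(k−1)f/C = k*(k + 5)*(k**2 + 9*k - 46)/(72*(2*k - 1)) gives s_k = k*(k**2 + 9*k - 46)/(24*(k + 2)*(k + 3)*(k + 4)).
Verify: 3*(2*k - 1)/(k**4 + 14*k**3 + 71*k**2 + 154*k + 120) matches t_k.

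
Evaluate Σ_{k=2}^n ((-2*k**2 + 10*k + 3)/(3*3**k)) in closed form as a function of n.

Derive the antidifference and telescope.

r(k) = (2*k**2 - 6*k - 11)/(3*(2*k**2 - 10*k - 3)) after simplifying.
Normal form (A,B,C) = (1/3, 1, k**2 - 5*k - 3/2).
Solve (1/3)·f(k+1) − (1)·f(k) = k**2 - 5*k - 3/2.
From deg A=0, deg B=0, deg C=2: d=2.
Solve for f: f(k) = -3*(k**2 - 4*k - 3)/2 (degree 2 ≤ 2).
Certificate R = B(k−1)f/C = -3*(k**2 - 4*k - 3)/(2*k**2 - 10*k - 3) gives s_k = (k**2 - 4*k - 3)/3**k.
s_(k+1) − s_k = (-2*k**2 + 10*k + 3)/(3*3**k) = t_k.
Σ_(k=2)^n t_k = s_(n+1) − s_(2) = (3**(-n - 1)*(n**2 - 2*n - 6)) − (-7/9), i.e. 3**(-n - 2)*(7*3**n + 3*n**2 - 6*n - 18).

S(n) = 3**(-n - 2)*(7*3**n + 3*n**2 - 6*n - 18)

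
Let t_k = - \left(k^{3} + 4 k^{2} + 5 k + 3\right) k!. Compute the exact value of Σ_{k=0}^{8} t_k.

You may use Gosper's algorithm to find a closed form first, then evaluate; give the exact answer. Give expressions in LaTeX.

r(k) = (k**4 + 8*k**3 + 23*k**2 + 29*k + 13)/(k**3 + 4*k**2 + 5*k + 3) after simplifying.
Take A(k)=k + 1, B(k)=1, C(k)=k**3 + 4*k**2 + 5*k + 3.
Key eq: (k + 1)·f(k+1) = (1)·f(k) + (k**3 + 4*k**2 + 5*k + 3).
From deg A=1, deg B=0, deg C=3: d=2.
Match coefficients ⇒ f(k) = k*(k + 2).
R(k) = B(k−1)·f(k)/C(k) = k*(k + 2)/(k**3 + 4*k**2 + 5*k + 3); s_k = R·t_k = -k*(k + 2)*factorial(k).
Δs = -(k**3 + 4*k**2 + 5*k + 3)*factorial(k), as required.
Sum = s_(9) − s_(0); s_(9) = -35925120, s_(0) = 0 ⇒ -35925120.

Σ = -35925120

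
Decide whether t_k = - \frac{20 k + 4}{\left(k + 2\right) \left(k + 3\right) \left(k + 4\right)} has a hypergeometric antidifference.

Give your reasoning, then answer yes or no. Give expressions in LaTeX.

Yes. s_k = - \frac{k \left(11 k - 5\right)}{3 \left(k + 2\right) \left(k + 3\right)}.

Compute t_(k+1)/t_k: get (k + 2)*(5*k + 6)/((k + 5)*(5*k + 1)).
So A=k + 2 and B=k + 5, with C=k + 1/5.
Key eq: (k + 2)·f(k+1) = (k + 4)·f(k) + (k + 1/5).
d = 2 from the (1,1,1) case.
Solve for f: f(k) = k*(11*k - 5)/60 (degree 2 ≤ 2).
Then R = B(k−1)f/C = k*(k + 4)*(11*k - 5)/(12*(5*k + 1)), so s_k = R(k)·t_k = -k*(11*k - 5)/(3*(k + 2)*(k + 3)).
Δs = 4*(-5*k - 1)/(k**3 + 9*k**2 + 26*k + 24), as required.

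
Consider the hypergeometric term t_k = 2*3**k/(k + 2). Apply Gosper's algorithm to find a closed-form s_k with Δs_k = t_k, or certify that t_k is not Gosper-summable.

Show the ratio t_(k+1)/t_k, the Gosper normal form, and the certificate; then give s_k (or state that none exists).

not Gosper-summable; s_k does not exist

Ratio r(k) = 3*(k + 2)/(k + 3).
Take A(k)=3*k + 6, B(k)=k + 3, C(k)=1.
Key eq: (3*k + 6)·f(k+1) = (k + 2)·f(k) + (1).
Bound: deg f ≤ -1.
d = -1 < 0 ⇒ no nonzero polynomial f; not summable.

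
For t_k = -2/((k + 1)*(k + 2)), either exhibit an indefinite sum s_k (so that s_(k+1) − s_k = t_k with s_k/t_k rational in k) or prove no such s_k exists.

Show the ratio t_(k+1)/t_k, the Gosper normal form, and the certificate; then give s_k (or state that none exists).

r(k) = (k + 1)/(k + 3) after simplifying.
Factor: A=k + 1; B=k + 3; C=1.
f must satisfy (k + 1)·f(k+1) − (k + 2)·f(k) = 1.
From deg A=1, deg B=1, deg C=0: d=1.
Solving with deg f ≤ 1: f(k) = k.
So s_k = (B(k−1)f/C)·t_k = (k*(k + 2))·t_k = -2*k/(k + 1).
Check: Δs_k = -2/(k**2 + 3*k + 2). ✓

s_k = -2*k/(k + 1)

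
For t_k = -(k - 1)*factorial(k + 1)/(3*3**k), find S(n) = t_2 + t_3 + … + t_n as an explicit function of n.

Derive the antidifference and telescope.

The ratio is k*(k + 2)/(3*(k - 1)).
So A=k/3 + 2/3 and B=1, with C=k - 1.
Solve (k/3 + 2/3)·f(k+1) − (1)·f(k) = k - 1.
Degrees (1,0,1) ⇒ d ≤ 0.
Solving with deg f ≤ 0: f(k) = 3.
R(k) = B(k−1)·f(k)/C(k) = 3/(k - 1); s_k = R·t_k = -factorial(k + 1)/3**k.
Check: Δs_k = -(k - 1)*factorial(k + 1)/(3*3**k). ✓
Evaluate: s_(n+1) = -3**(-n - 1)*factorial(n + 2); subtract s_(2) = -2/3 ⇒ S(n) = 2/3 - factorial(n + 2)/(3*3**n).

S(n) = 2/3 - factorial(n + 2)/(3*3**n)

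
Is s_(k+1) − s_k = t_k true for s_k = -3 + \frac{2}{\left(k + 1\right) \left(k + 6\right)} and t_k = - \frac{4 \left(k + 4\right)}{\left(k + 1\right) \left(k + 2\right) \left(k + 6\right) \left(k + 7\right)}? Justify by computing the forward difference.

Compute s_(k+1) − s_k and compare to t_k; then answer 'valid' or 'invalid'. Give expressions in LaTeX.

valid; difference matches t_k

s_(k+1) = -3 + 2/((k + 2)*(k + 7))
s_(k+1) − s_k = 4*(-k - 4)/(k**4 + 16*k**3 + 83*k**2 + 152*k + 84)
(s_(k+1) − s_k) − t_k = 0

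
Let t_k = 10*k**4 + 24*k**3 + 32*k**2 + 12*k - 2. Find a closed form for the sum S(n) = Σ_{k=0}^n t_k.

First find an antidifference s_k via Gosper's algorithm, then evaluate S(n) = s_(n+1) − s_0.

S(n) = 2*n**5 + 11*n**4 + 26*n**3 + 28*n**2 + 9*n - 2

Compute t_(k+1)/t_k: get (5*k**4 + 32*k**3 + 82*k**2 + 94*k + 38)/(5*k**4 + 12*k**3 + 16*k**2 + 6*k - 1).
Gosper form: A/B · C(k+1)/C(k) with A=1, B=1, C=k**4 + 12*k**3/5 + 16*k**2/5 + 6*k/5 - 1/5.
Key eq: (1)·f(k+1) = (1)·f(k) + (k**4 + 12*k**3/5 + 16*k**2/5 + 6*k/5 - 1/5).
Bound: deg f ≤ 5.
Coefficient equations give f(k) = k*(2*k**4 + k**3 + 2*k**2 - 4*k - 3)/10.
Then R = B(k−1)f/C = k*(2*k**4 + k**3 + 2*k**2 - 4*k - 3)/(2*(5*k**4 + 12*k**3 + 16*k**2 + 6*k - 1)), so s_k = R(k)·t_k = k*(2*k**4 + k**3 + 2*k**2 - 4*k - 3).
Check: Δs_k = 10*k**4 + 24*k**3 + 32*k**2 + 12*k - 2. ✓
Σ_(k=0)^n t_k = s_(n+1) − s_(0) = (2*n**5 + 11*n**4 + 26*n**3 + 28*n**2 + 9*n - 2) − (0), i.e. 2*n**5 + 11*n**4 + 26*n**3 + 28*n**2 + 9*n - 2.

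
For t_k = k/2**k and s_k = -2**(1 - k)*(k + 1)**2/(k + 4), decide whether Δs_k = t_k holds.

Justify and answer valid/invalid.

s_(k+1) = -(k + 2)**2/(2**k*(k + 5))
s_(k+1) − s_k = (k**3 + 6*k**2 + 2*k - 6)/(2**k*(k**2 + 9*k + 20))
(s_(k+1) − s_k) − t_k = 3*(-k**2 - 6*k - 2)/(2**k*(k**2 + 9*k + 20))

Invalid: residual 3*(-k**2 - 6*k - 2)/(2**k*(k**2 + 9*k + 20)) ≠ 0.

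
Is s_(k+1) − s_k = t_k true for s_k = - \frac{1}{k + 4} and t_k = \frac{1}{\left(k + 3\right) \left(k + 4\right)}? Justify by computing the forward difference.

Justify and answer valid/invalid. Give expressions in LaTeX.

s_(k+1) = -1/(k + 5)
s_(k+1) − s_k = 1/((k + 4)*(k + 5))
(s_(k+1) − s_k) − t_k = -2/(k**3 + 12*k**2 + 47*k + 60)

Invalid: residual - \frac{2}{k^{3} + 12 k^{2} + 47 k + 60} ≠ 0.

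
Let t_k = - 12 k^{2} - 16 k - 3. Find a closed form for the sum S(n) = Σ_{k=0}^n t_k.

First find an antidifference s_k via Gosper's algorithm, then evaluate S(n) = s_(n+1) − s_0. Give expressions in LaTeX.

S(n) = - 4 n^{3} - 14 n^{2} - 13 n - 3

t_(k+1)/t_k = (12*k**2 + 40*k + 31)/(12*k**2 + 16*k + 3).
Factor: A=1; B=1; C=k**2 + 4*k/3 + 1/4.
Key eq: (1)·f(k+1) = (1)·f(k) + (k**2 + 4*k/3 + 1/4).
Degrees (0,0,2) ⇒ d ≤ 3.
Coefficient equations give f(k) = k*(4*k**2 + 2*k - 3)/12.
Then R = B(k−1)f/C = k*(4*k**2 + 2*k - 3)/(12*k**2 + 16*k + 3), so s_k = R(k)·t_k = k*(-4*k**2 - 2*k + 3).
Δs = -12*k**2 - 16*k - 3, as required.
Σ_(k=0)^n t_k = s_(n+1) − s_(0) = (-4*n**3 - 14*n**2 - 13*n - 3) − (0), i.e. -4*n**3 - 14*n**2 - 13*n - 3.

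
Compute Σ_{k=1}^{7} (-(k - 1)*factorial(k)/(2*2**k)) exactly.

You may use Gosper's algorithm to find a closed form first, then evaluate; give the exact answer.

Σ = -157

r(k) = k*(k + 1)/(2*(k - 1)) after simplifying.
Take A(k)=k/2 + 1/2, B(k)=1, C(k)=k - 1.
f must satisfy (k/2 + 1/2)·f(k+1) − (1)·f(k) = k - 1.
From deg A=1, deg B=0, deg C=1: d=0.
A polynomial solution: f(k) = 2.
So s_k = (B(k−1)f/C)·t_k = (2/(k - 1))·t_k = -factorial(k)/2**k.
Verify: -(k - 1)*factorial(k)/(2*2**k) matches t_k.
Σ_(k=1)^(7) t_k = s_(8) − s_(1) = -315/2 − (-1/2) = -157.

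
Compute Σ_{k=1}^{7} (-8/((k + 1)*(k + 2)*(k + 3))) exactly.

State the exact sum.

Σ = -28/45

Step 1: r(k) = (k + 1)/(k + 4).
So A=k + 1 and B=k + 4, with C=1.
f must satisfy (k + 1)·f(k+1) − (k + 3)·f(k) = 1.
Degrees (1,1,0) ⇒ d ≤ 2.
Match coefficients ⇒ f(k) = k*(k + 3)/4.
So s_k = (B(k−1)f/C)·t_k = (k*(k + 3)**2/4)·t_k = 2*k*(-k - 3)/((k + 1)*(k + 2)).
s_(k+1) − s_k = -8/(k**3 + 6*k**2 + 11*k + 6) = t_k.
Σ_(k=1)^(7) t_k = s_(8) − s_(1) = -88/45 − (-4/3) = -28/45.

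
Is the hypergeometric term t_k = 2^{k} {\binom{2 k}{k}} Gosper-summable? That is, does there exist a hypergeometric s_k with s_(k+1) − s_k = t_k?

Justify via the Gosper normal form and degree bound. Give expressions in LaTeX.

No — key equation has no polynomial f.

Ratio r(k) = 4*(2*k + 1)/(k + 1).
Normal form (A,B,C) = (8*k + 4, k + 1, 1).
Need (8*k + 4)·f(k+1) − (k)·f(k) = 1.
d = -1 from the (1,1,0) case.
Bound -1 < 0, so the key equation has no polynomial solution.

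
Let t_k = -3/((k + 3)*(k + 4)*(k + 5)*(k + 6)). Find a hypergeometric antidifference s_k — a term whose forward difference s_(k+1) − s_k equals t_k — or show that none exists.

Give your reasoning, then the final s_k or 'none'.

Compute t_(k+1)/t_k: get (k + 3)/(k + 7).
Gosper form: A/B · C(k+1)/C(k) with A=k + 3, B=k + 7, C=1.
Solve (k + 3)·f(k+1) − (k + 6)·f(k) = 1.
Bound: deg f ≤ 3.
Solve for f: f(k) = k*(k**2 + 12*k + 47)/180 (degree 3 ≤ 3).
R(k) = B(k−1)·f(k)/C(k) = k*(k + 6)*(k**2 + 12*k + 47)/180; s_k = R·t_k = k*(-k**2 - 12*k - 47)/(60*(k + 3)*(k + 4)*(k + 5)).
s_(k+1) − s_k = -3/(k**4 + 18*k**3 + 119*k**2 + 342*k + 360) = t_k.

s_k = k*(-k**2 - 12*k - 47)/(60*(k + 3)*(k + 4)*(k + 5))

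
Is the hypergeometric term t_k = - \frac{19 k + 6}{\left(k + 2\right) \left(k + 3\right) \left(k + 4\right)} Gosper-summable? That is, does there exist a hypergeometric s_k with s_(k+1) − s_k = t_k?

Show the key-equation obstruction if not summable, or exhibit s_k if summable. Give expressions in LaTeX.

Step 1: r(k) = (k + 2)*(19*k + 25)/((k + 5)*(19*k + 6)).
Take A(k)=k + 2, B(k)=k + 5, C(k)=k + 6/19.
Key eq: (k + 2)·f(k+1) = (k + 4)·f(k) + (k + 6/19).
Degrees (1,1,1) ⇒ d ≤ 2.
Coefficient equations give f(k) = k*(11*k - 2)/57.
Get s_k = R·t_k = k*(2 - 11*k)/(3*(k + 2)*(k + 3)) with R(k) = B(k−1)f(k)/C(k) = k*(k + 4)*(11*k - 2)/(3*(19*k + 6)).
Δs = (-19*k - 6)/(k**3 + 9*k**2 + 26*k + 24), as required.

Yes. s_k = \frac{k \left(2 - 11 k\right)}{3 \left(k + 2\right) \left(k + 3\right)}.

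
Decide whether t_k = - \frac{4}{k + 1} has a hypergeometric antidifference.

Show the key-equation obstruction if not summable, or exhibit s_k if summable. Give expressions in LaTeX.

No — key equation has no polynomial f.

The ratio is (k + 1)/(k + 2).
Gosper form: A/B · C(k+1)/C(k) with A=k + 1, B=k + 2, C=1.
Need (k + 1)·f(k+1) − (k + 1)·f(k) = 1.
deg f ≤ 0 (via 1,1,0).
f = c0 ⇒ A·f(k+1) − B(k−1)·f(k) − C = -1. The system {-1 = 0} is inconsistent; no antidifference.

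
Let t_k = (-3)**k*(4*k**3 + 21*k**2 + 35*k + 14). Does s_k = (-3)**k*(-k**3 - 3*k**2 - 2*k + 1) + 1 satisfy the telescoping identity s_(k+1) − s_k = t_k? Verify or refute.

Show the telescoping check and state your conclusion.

s_(k+1) = 3*(-3)**k*(2*k + (k + 1)**3 + 3*(k + 1)**2 + 1) + 1
s_(k+1) − s_k = (-3)**k*(4*k**3 + 21*k**2 + 35*k + 14)
(s_(k+1) − s_k) − t_k = 0

Valid — Δs_k = t_k.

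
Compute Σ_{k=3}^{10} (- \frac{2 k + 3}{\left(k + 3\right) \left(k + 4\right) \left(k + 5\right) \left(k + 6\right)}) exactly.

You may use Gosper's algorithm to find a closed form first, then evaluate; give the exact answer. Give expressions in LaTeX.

t_(k+1)/t_k = (k + 3)*(2*k + 5)/((k + 7)*(2*k + 3)).
So A=k + 3 and B=k + 7, with C=k + 3/2.
f must satisfy (k + 3)·f(k+1) − (k + 6)·f(k) = k + 3/2.
Bound: deg f ≤ 3.
A polynomial solution: f(k) = k*(k**2 + 12*k + 17)/60.
Certificate R = B(k−1)f/C = k*(k + 6)*(k**2 + 12*k + 17)/(30*(2*k + 3)) gives s_k = k*(-k**2 - 12*k - 17)/(30*(k + 3)*(k + 4)*(k + 5)).
Verify: (-2*k - 3)/(k**4 + 18*k**3 + 119*k**2 + 342*k + 360) matches t_k.
Sum = s_(11) − s_(3); s_(11) = -33/1120, s_(3) = -31/1680 ⇒ -37/3360.

Σ = -37/3360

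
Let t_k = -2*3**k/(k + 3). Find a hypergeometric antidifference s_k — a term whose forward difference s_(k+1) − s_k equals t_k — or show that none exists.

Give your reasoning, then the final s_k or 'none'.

no hypergeometric antidifference exists

Compute t_(k+1)/t_k: get 3*(k + 3)/(k + 4).
Gosper form: A/B · C(k+1)/C(k) with A=3*k + 9, B=k + 4, C=1.
Need (3*k + 9)·f(k+1) − (k + 3)·f(k) = 1.
From deg A=1, deg B=1, deg C=0: d=-1.
Negative degree bound (-1): no f exists, t_k not Gosper-summable.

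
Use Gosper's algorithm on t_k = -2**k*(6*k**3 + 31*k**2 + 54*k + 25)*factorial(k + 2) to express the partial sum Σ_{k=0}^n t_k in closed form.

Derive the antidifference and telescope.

S(n) = -6*2**n*n**2*factorial(n + 3) - 16*2**n*n*factorial(n + 3) - 8*2**n*factorial(n + 3) - 2

Compute t_(k+1)/t_k: get 2*(6*k**4 + 67*k**3 + 281*k**2 + 518*k + 348)/(6*k**3 + 31*k**2 + 54*k + 25).
Take A(k)=2*k + 6, B(k)=1, C(k)=k**3 + 31*k**2/6 + 9*k + 25/6.
f must satisfy (2*k + 6)·f(k+1) − (1)·f(k) = k**3 + 31*k**2/6 + 9*k + 25/6.
Bound: deg f ≤ 2.
Solving with deg f ≤ 2: f(k) = (k + 1)*(3*k - 1)/6.
Get s_k = R·t_k = -2**k*(k + 1)*(3*k - 1)*factorial(k + 2) with R(k) = B(k−1)f(k)/C(k) = (k + 1)*(3*k - 1)/(6*k**3 + 31*k**2 + 54*k + 25).
Δs = -2**k*(6*k**3 + 31*k**2 + 54*k + 25)*factorial(k + 2), as required.
Evaluate: s_(n+1) = -2**(n + 1)*(n + 2)*(3*n + 2)*factorial(n + 3); subtract s_(0) = 2 ⇒ S(n) = -6*2**n*n**2*factorial(n + 3) - 16*2**n*n*factorial(n + 3) - 8*2**n*factorial(n + 3) - 2.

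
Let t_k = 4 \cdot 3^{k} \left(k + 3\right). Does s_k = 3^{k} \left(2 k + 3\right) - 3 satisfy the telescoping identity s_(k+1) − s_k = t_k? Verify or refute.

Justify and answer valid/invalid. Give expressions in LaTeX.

s_(k+1) = 3*3**k*(2*k + 5) - 3
s_(k+1) − s_k = 4*3**k*(k + 3)
(s_(k+1) − s_k) − t_k = 0

valid; difference matches t_k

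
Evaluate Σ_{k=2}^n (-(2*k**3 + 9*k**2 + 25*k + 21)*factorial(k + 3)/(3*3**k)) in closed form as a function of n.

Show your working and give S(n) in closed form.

Ratio r(k) = (2*k**4 + 23*k**3 + 109*k**2 + 253*k + 228)/(3*(2*k**3 + 9*k**2 + 25*k + 21)).
Gosper form: A/B · C(k+1)/C(k) with A=k/3 + 4/3, B=1, C=k**3 + 9*k**2/2 + 25*k/2 + 21/2.
Need (k/3 + 4/3)·f(k+1) − (1)·f(k) = k**3 + 9*k**2/2 + 25*k/2 + 21/2.
Degrees (1,0,3) ⇒ d ≤ 2.
Match coefficients ⇒ f(k) = 3*(k + 1)*(2*k + 1)/2.
Then R = B(k−1)f/C = 3*(k + 1)*(2*k + 1)/(2*k**3 + 9*k**2 + 25*k + 21), so s_k = R(k)·t_k = -(k + 1)*(2*k + 1)*factorial(k + 3)/3**k.
Verify: -(2*k**3 + 9*k**2 + 25*k + 21)*factorial(k + 3)/(3*3**k) matches t_k.
Σ_(k=2)^n t_k = s_(n+1) − s_(2) = (-3**(-n - 1)*(n + 2)*(2*n + 3)*factorial(n + 4)) − (-200), i.e. (600*3**n - 2*n**6*factorial(n) - 27*n**5*factorial(n) - 146*n**4*factorial(n) - 405*n**3*factorial(n) - 608*n**2*factorial(n) - 468*n*factorial(n) - 144*factorial(n))/(3*3**n).

S(n) = (600*3**n - 2*n**6*factorial(n) - 27*n**5*factorial(n) - 146*n**4*factorial(n) - 405*n**3*factorial(n) - 608*n**2*factorial(n) - 468*n*factorial(n) - 144*factorial(n))/(3*3**n)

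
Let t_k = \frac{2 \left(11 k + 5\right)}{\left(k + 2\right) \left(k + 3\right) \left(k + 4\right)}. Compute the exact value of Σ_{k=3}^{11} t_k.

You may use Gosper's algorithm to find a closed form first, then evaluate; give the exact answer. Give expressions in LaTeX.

Σ = 12/7

The ratio is (k + 2)*(11*k + 16)/((k + 5)*(11*k + 5)).
So A=k + 2 and B=k + 5, with C=k + 5/11.
f must satisfy (k + 2)·f(k+1) − (k + 4)·f(k) = k + 5/11.
Bound: deg f ≤ 2.
Solve for f: f(k) = k*(9*k + 1)/44 (degree 2 ≤ 2).
So s_k = (B(k−1)f/C)·t_k = (k*(k + 4)*(9*k + 1)/(4*(11*k + 5)))·t_k = k*(9*k + 1)/(2*(k + 2)*(k + 3)).
s_(k+1) − s_k = 2*(11*k + 5)/(k**3 + 9*k**2 + 26*k + 24) = t_k.
Evaluate s at k=12 and k=3: 109/35 and 7/5; difference 12/7.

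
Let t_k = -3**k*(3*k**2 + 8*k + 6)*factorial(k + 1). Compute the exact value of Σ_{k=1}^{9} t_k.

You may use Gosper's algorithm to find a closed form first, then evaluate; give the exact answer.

Step 1: r(k) = 3*(3*k**3 + 20*k**2 + 45*k + 34)/(3*k**2 + 8*k + 6).
So A=3*k + 6 and B=1, with C=k**2 + 8*k/3 + 2.
Solve (3*k + 6)·f(k+1) − (1)·f(k) = k**2 + 8*k/3 + 2.
From deg A=1, deg B=0, deg C=2: d=1.
A polynomial solution: f(k) = k/3.
Certificate R = B(k−1)f/C = k/(3*k**2 + 8*k + 6) gives s_k = -3**k*k*factorial(k + 1).
Verify: -3**k*(3*k**2 + 8*k + 6)*factorial(k + 1) matches t_k.
Σ_(k=1)^(9) t_k = s_(10) − s_(1) = -23570471232000 − (-6) = -23570471231994.

Σ = -23570471231994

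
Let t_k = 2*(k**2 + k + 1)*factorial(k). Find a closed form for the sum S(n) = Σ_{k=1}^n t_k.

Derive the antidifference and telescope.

S(n) = 2*n**2*factorial(n) + 4*n*factorial(n) + 2*factorial(n) - 2

r(k) = (k + 1)*(k + (k + 1)**2 + 2)/(k**2 + k + 1) after simplifying.
Gosper form: A/B · C(k+1)/C(k) with A=k + 1, B=1, C=k**2 + k + 1.
f must satisfy (k + 1)·f(k+1) − (1)·f(k) = k**2 + k + 1.
d = 1 from the (1,0,2) case.
A polynomial solution: f(k) = k.
Certificate R = B(k−1)f/C = k/(k**2 + k + 1) gives s_k = 2*k*factorial(k).
s_(k+1) − s_k = 2*(k**2 + k + 1)*factorial(k) = t_k.
s_(n+1) = 2*(n + 1)*factorial(n + 1) and s_(1) = 2, so S(n) = 2*n**2*factorial(n) + 4*n*factorial(n) + 2*factorial(n) - 2.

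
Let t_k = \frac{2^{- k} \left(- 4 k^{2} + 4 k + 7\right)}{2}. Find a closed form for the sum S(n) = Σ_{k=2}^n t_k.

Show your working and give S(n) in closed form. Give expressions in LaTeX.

The ratio is (4*k**2 + 4*k - 7)/(2*(4*k**2 - 4*k - 7)).
Normal form (A,B,C) = (1/2, 1, k**2 - k - 7/4).
f must satisfy (1/2)·f(k+1) − (1)·f(k) = k**2 - k - 7/4.
From deg A=0, deg B=0, deg C=2: d=2.
Solve for f: f(k) = -(2*k + 1)**2/2 (degree 2 ≤ 2).
Get s_k = R·t_k = (4*k**2 + 4*k + 1)/2**k with R(k) = B(k−1)f(k)/C(k) = -2*(2*k + 1)**2/(4*k**2 - 4*k - 7).
s_(k+1) − s_k = (-4*k**2 + 4*k + 7)/(2*2**k) = t_k.
Evaluate: s_(n+1) = 2**(-n - 1)*(4*n**2 + 12*n + 9); subtract s_(2) = 25/4 ⇒ S(n) = 2**(-n - 2)*(-25*2**n + 8*n**2 + 24*n + 18).

S(n) = 2^{- n - 2} \left(- 25 \cdot 2^{n} + 8 n^{2} + 24 n + 18\right)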